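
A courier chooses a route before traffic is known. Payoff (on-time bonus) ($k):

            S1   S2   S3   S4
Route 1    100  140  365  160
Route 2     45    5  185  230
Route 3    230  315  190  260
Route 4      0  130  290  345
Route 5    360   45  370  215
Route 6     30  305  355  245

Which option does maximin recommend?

Route 3

Row minima: Route 1=100, Route 2=5, Route 3=190, Route 4=0, Route 5=45, Route 6=30
Best worst-case = 190 → Route 3.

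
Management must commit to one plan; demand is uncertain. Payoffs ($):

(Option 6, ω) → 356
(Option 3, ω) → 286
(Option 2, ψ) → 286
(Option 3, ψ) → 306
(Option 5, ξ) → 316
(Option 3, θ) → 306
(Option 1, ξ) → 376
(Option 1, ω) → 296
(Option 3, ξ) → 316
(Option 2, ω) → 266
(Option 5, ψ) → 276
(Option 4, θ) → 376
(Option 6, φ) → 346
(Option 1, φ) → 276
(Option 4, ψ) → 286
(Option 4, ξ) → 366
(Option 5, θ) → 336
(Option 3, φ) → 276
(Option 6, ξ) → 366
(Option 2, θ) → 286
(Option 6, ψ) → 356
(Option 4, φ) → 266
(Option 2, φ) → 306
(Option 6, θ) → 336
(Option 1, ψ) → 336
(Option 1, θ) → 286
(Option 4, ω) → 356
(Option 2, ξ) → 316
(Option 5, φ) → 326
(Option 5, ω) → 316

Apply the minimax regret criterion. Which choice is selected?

Option 6

Column bests: θ=376, φ=346, ψ=356, ω=356, ξ=376.
Option 1 regrets: 90, 70, 20, 60, 0 → max 90
Option 2 regrets: 90, 40, 70, 90, 60 → max 90
Option 3 regrets: 70, 70, 50, 70, 60 → max 70
Option 4 regrets: 0, 80, 70, 0, 10 → max 80
Option 5 regrets: 40, 20, 80, 40, 60 → max 80
Option 6 regrets: 40, 0, 0, 0, 10 → max 40
Smallest max regret = 40 → Option 6.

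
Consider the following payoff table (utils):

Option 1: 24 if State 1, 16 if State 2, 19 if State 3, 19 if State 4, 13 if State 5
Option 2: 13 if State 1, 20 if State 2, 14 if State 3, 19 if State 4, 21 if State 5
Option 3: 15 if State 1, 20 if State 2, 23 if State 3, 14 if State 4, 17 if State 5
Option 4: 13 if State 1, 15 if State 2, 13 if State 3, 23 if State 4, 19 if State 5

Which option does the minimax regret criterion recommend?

Option 1

Column bests: State 1=24, State 2=20, State 3=23, State 4=23, State 5=21.
Option 1 regrets: 0, 4, 4, 4, 8 → max 8
Option 2 regrets: 11, 0, 9, 4, 0 → max 11
Option 3 regrets: 9, 0, 0, 9, 4 → max 9
Option 4 regrets: 11, 5, 10, 0, 2 → max 11
Smallest max regret = 8 → Option 1.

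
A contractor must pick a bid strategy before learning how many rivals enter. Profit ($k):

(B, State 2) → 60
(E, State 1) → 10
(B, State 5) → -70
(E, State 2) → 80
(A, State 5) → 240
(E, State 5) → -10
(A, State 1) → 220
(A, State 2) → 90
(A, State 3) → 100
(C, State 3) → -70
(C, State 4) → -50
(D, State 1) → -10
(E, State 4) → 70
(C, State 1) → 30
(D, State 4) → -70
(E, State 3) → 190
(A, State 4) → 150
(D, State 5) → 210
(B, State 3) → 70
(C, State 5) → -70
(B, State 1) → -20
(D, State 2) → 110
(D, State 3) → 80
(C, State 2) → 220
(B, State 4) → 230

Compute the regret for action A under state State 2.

130

Best payoff under State 2 is 220.
Regret = 220 − 90 = 130.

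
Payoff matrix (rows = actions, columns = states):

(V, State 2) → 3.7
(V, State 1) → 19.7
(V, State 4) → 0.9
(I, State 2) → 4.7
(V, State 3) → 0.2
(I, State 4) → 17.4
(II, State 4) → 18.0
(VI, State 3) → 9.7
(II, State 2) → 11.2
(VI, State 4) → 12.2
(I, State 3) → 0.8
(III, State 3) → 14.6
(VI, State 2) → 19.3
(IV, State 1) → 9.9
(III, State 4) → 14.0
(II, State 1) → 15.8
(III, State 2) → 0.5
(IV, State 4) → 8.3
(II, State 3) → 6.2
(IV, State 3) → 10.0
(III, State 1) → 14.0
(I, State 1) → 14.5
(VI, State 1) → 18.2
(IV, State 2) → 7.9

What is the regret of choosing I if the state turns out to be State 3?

Best payoff under State 3 is 14.6.
Regret = 14.6 − 0.8 = 13.8.

13.8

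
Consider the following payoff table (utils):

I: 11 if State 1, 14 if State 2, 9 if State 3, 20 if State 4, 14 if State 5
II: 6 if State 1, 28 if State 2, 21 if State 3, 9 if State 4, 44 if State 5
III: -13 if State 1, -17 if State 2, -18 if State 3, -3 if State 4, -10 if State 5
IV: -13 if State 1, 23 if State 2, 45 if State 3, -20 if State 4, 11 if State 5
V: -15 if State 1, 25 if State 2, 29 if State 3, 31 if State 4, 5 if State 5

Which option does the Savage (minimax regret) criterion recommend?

Column bests: State 1=11, State 2=28, State 3=45, State 4=31, State 5=44.
I regrets: 0, 14, 36, 11, 30 → max 36
II regrets: 5, 0, 24, 22, 0 → max 24
III regrets: 24, 45, 63, 34, 54 → max 63
IV regrets: 24, 5, 0, 51, 33 → max 51
V regrets: 26, 3, 16, 0, 39 → max 39
Smallest max regret = 24 → II.

II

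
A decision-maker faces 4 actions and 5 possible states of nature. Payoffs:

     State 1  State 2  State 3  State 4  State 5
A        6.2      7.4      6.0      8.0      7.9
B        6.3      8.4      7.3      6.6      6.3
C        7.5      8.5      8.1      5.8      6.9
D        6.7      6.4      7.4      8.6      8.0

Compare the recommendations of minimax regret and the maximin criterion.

minimax regret → B; maximin → D (disagree)

Column bests: State 1=7.5, State 2=8.5, State 3=8.1, State 4=8.6, State 5=8.0.
A regrets: 1.3, 1.1, 2.1, 0.6, 0.1 → max 2.1
B regrets: 1.2, 0.1, 0.8, 2.0, 1.7 → max 2.0
C regrets: 0.0, 0.0, 0.0, 2.8, 1.1 → max 2.8
D regrets: 0.8, 2.1, 0.7, 0.0, 0.0 → max 2.1
Smallest max regret = 2.0 → B.
Row minima: A=6.0, B=6.3, C=5.8, D=6.4
Best worst-case = 6.4 → D.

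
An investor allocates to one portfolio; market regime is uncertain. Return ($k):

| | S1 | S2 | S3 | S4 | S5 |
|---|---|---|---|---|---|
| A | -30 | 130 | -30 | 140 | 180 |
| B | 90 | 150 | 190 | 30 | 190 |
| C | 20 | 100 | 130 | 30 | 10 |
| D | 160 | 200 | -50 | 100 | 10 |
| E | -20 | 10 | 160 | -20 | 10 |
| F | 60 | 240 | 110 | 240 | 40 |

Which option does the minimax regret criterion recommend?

Column bests: S1=160, S2=240, S3=190, S4=240, S5=190.
A regrets: 190, 110, 220, 100, 10 → max 220
B regrets: 70, 90, 0, 210, 0 → max 210
C regrets: 140, 140, 60, 210, 180 → max 210
D regrets: 0, 40, 240, 140, 180 → max 240
E regrets: 180, 230, 30, 260, 180 → max 260
F regrets: 100, 0, 80, 0, 150 → max 150
Smallest max regret = 150 → F.

F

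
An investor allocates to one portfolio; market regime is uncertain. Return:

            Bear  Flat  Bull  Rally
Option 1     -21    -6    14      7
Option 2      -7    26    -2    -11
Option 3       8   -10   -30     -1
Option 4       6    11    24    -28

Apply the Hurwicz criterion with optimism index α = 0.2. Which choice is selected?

Option 2

Option 1: 0.2·14 + 0.8·(-21) = -14
Option 2: 0.2·26 + 0.8·(-11) = -3.6
Option 3: 0.2·8 + 0.8·(-30) = -22.4
Option 4: 0.2·24 + 0.8·(-28) = -17.6
Highest Hurwicz score = -3.6 → Option 2.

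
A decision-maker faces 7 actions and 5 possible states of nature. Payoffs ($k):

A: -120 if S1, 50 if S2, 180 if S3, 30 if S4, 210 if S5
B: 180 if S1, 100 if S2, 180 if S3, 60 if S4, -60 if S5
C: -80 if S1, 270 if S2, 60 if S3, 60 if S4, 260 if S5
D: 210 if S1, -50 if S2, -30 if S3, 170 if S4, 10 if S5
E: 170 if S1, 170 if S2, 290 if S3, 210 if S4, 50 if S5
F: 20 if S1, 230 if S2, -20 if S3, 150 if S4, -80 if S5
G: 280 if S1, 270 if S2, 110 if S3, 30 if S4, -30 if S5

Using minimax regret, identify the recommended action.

Column bests: S1=280, S2=270, S3=290, S4=210, S5=260.
A regrets: 400, 220, 110, 180, 50 → max 400
B regrets: 100, 170, 110, 150, 320 → max 320
C regrets: 360, 0, 230, 150, 0 → max 360
D regrets: 70, 320, 320, 40, 250 → max 320
E regrets: 110, 100, 0, 0, 210 → max 210
F regrets: 260, 40, 310, 60, 340 → max 340
G regrets: 0, 0, 180, 180, 290 → max 290
Smallest max regret = 210 → E.

E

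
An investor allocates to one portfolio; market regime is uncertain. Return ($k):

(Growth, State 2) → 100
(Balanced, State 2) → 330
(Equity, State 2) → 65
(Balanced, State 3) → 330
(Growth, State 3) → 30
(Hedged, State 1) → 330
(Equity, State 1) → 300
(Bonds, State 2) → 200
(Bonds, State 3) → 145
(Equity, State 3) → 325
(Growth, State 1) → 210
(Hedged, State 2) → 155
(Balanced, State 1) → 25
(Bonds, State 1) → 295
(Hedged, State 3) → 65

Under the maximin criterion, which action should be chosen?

Bonds

Row minima: Equity=65, Growth=30, Bonds=145, Balanced=25, Hedged=65
Best worst-case = 145 → Bonds.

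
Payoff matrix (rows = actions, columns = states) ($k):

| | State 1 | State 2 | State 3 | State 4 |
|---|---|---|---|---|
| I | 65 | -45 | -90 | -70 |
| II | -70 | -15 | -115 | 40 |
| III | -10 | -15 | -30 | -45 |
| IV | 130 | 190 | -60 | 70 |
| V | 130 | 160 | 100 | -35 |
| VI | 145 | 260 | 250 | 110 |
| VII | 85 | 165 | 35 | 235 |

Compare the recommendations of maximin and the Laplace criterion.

Row minima: I=-90, II=-115, III=-45, IV=-60, V=-35, VI=110, VII=35
Best worst-case = 110 → VI.
Row averages: I=-35, II=-40, III=-25, IV=82.5, V=88.75, VI=191.25, VII=130
Highest average = 191.25 → VI.

maximin → VI; laplace → VI (agree)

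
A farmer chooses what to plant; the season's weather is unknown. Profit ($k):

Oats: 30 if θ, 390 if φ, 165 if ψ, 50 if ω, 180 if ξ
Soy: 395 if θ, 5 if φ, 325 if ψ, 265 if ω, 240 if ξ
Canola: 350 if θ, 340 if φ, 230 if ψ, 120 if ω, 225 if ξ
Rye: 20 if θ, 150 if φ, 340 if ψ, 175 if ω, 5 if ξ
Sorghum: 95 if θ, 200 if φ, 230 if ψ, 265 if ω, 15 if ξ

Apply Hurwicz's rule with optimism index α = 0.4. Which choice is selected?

Oats: 0.4·390 + 0.6·30 = 174
Soy: 0.4·395 + 0.6·5 = 161
Canola: 0.4·350 + 0.6·120 = 212
Rye: 0.4·340 + 0.6·5 = 139
Sorghum: 0.4·265 + 0.6·15 = 115
Highest Hurwicz score = 212 → Canola.

Canola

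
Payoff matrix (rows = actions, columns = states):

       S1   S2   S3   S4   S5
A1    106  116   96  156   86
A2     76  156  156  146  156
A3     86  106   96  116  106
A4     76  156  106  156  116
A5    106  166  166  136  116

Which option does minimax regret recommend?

A2

Column bests: S1=106, S2=166, S3=166, S4=156, S5=156.
A1 regrets: 0, 50, 70, 0, 70 → max 70
A2 regrets: 30, 10, 10, 10, 0 → max 30
A3 regrets: 20, 60, 70, 40, 50 → max 70
A4 regrets: 30, 10, 60, 0, 40 → max 60
A5 regrets: 0, 0, 0, 20, 40 → max 40
Smallest max regret = 30 → A2.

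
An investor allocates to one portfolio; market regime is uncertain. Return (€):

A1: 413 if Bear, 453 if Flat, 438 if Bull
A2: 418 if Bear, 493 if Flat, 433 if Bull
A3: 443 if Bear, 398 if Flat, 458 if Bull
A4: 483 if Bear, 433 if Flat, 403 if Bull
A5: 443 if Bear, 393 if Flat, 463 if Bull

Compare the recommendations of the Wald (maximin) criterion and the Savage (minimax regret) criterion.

Row minima: A1=413, A2=418, A3=398, A4=403, A5=393
Best worst-case = 418 → A2.
Column bests: Bear=483, Flat=493, Bull=463.
A1 regrets: 70, 40, 25 → max 70
A2 regrets: 65, 0, 30 → max 65
A3 regrets: 40, 95, 5 → max 95
A4 regrets: 0, 60, 60 → max 60
A5 regrets: 40, 100, 0 → max 100
Smallest max regret = 60 → A4.

maximin → A2; minimax regret → A4 (disagree)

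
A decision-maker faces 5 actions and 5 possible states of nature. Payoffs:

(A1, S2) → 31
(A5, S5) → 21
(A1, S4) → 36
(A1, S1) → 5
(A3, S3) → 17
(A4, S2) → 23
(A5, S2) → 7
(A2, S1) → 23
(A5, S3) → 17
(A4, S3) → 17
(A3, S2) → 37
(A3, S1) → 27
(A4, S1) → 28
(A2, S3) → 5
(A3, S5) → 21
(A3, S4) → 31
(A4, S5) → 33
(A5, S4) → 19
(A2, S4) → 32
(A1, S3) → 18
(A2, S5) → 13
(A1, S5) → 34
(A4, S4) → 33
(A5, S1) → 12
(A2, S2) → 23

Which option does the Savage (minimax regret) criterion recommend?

A3

Column bests: S1=28, S2=37, S3=18, S4=36, S5=34.
A1 regrets: 23, 6, 0, 0, 0 → max 23
A2 regrets: 5, 14, 13, 4, 21 → max 21
A3 regrets: 1, 0, 1, 5, 13 → max 13
A4 regrets: 0, 14, 1, 3, 1 → max 14
A5 regrets: 16, 30, 1, 17, 13 → max 30
Smallest max regret = 13 → A3.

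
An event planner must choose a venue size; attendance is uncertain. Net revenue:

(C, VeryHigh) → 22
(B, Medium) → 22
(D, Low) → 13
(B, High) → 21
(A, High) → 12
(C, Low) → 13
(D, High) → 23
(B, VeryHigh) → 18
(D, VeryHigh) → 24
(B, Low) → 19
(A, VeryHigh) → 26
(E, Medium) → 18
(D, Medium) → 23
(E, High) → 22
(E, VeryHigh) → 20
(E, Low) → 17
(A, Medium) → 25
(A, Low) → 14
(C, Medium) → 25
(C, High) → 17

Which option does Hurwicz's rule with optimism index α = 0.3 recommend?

B

A: 0.3·26 + 0.7·12 = 16.2
B: 0.3·22 + 0.7·18 = 19.2
C: 0.3·25 + 0.7·13 = 16.6
D: 0.3·24 + 0.7·13 = 16.3
E: 0.3·22 + 0.7·17 = 18.5
Highest Hurwicz score = 19.2 → B.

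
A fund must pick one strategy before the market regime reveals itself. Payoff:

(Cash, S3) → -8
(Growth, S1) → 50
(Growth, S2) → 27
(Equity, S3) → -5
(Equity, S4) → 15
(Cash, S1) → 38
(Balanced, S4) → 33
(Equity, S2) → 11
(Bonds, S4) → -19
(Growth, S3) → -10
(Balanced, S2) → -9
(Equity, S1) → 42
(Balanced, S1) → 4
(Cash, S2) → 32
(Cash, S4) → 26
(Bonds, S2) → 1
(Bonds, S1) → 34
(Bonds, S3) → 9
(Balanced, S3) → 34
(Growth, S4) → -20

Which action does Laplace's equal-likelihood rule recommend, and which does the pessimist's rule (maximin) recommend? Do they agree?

laplace → Cash; maximin → Equity (disagree)

Row averages: Equity=15.75, Bonds=6.25, Growth=11.75, Cash=22, Balanced=15.5
Highest average = 22 → Cash.
Row minima: Equity=-5, Bonds=-19, Growth=-20, Cash=-8, Balanced=-9
Best worst-case = -5 → Equity.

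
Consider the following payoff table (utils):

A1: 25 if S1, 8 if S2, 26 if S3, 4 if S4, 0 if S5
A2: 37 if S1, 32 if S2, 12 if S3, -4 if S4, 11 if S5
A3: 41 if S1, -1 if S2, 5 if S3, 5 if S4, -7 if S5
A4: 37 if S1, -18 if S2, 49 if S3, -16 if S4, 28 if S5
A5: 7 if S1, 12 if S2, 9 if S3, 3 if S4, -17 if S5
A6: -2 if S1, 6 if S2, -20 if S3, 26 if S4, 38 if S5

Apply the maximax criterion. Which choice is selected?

A4

Row maxima: A1=26, A2=37, A3=41, A4=49, A5=12, A6=38
Best best-case = 49 → A4.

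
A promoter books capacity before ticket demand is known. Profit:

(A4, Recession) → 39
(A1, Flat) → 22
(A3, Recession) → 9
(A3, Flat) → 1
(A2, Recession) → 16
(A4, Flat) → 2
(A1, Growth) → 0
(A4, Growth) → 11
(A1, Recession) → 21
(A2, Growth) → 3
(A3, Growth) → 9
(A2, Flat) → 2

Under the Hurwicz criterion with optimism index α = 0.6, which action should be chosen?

A4

A1: 0.6·22 + 0.4·0 = 13.2
A2: 0.6·16 + 0.4·2 = 10.4
A3: 0.6·9 + 0.4·1 = 5.8
A4: 0.6·39 + 0.4·2 = 24.2
Highest Hurwicz score = 24.2 → A4.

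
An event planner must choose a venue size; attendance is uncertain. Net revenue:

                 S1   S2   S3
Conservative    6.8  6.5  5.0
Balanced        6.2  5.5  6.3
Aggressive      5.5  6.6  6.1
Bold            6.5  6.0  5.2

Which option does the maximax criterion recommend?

Conservative

Row maxima: Conservative=6.8, Balanced=6.3, Aggressive=6.6, Bold=6.5
Best best-case = 6.8 → Conservative.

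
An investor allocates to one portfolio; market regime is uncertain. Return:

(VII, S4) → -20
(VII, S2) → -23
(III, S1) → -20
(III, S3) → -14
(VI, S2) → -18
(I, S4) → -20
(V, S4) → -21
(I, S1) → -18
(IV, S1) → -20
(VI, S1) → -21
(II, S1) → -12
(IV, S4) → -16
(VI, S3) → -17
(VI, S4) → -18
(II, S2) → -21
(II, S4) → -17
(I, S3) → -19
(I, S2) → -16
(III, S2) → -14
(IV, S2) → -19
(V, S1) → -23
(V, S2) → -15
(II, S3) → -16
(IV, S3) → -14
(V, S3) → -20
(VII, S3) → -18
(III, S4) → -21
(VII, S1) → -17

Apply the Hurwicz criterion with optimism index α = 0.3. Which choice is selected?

IV

I: 0.3·(-16) + 0.7·(-20) = -18.8
II: 0.3·(-12) + 0.7·(-21) = -18.3
III: 0.3·(-14) + 0.7·(-21) = -18.9
IV: 0.3·(-14) + 0.7·(-20) = -18.2
V: 0.3·(-15) + 0.7·(-23) = -20.6
VI: 0.3·(-17) + 0.7·(-21) = -19.8
VII: 0.3·(-17) + 0.7·(-23) = -21.2
Highest Hurwicz score = -18.2 → IV.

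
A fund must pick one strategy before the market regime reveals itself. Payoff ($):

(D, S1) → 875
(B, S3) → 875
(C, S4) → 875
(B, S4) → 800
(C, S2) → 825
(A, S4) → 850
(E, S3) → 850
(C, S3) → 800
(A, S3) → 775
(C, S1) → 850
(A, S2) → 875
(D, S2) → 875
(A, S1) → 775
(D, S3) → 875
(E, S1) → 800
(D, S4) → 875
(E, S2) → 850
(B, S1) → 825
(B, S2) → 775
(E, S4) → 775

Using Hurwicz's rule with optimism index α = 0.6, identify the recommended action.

A: 0.6·875 + 0.4·775 = 835
B: 0.6·875 + 0.4·775 = 835
C: 0.6·875 + 0.4·800 = 845
D: 0.6·875 + 0.4·875 = 875
E: 0.6·850 + 0.4·775 = 820
Highest Hurwicz score = 875 → D.

D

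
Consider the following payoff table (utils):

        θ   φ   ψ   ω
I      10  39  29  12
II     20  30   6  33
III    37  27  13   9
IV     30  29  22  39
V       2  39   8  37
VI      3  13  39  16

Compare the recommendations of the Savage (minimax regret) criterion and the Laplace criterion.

Column bests: θ=37, φ=39, ψ=39, ω=39.
I regrets: 27, 0, 10, 27 → max 27
II regrets: 17, 9, 33, 6 → max 33
III regrets: 0, 12, 26, 30 → max 30
IV regrets: 7, 10, 17, 0 → max 17
V regrets: 35, 0, 31, 2 → max 35
VI regrets: 34, 26, 0, 23 → max 34
Smallest max regret = 17 → IV.
Row averages: I=22.5, II=22.25, III=21.5, IV=30, V=21.5, VI=17.75
Highest average = 30 → IV.

minimax regret → IV; laplace → IV (agree)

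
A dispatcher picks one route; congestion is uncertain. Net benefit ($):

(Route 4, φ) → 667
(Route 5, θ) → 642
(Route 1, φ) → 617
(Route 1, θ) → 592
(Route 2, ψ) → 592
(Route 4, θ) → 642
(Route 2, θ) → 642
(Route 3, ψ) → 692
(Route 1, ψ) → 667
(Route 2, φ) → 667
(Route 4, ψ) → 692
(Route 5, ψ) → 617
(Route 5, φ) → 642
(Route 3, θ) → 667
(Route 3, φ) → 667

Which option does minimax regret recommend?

Route 3

Column bests: θ=667, φ=667, ψ=692.
Route 1 regrets: 75, 50, 25 → max 75
Route 2 regrets: 25, 0, 100 → max 100
Route 3 regrets: 0, 0, 0 → max 0
Route 4 regrets: 25, 0, 0 → max 25
Route 5 regrets: 25, 25, 75 → max 75
Smallest max regret = 0 → Route 3.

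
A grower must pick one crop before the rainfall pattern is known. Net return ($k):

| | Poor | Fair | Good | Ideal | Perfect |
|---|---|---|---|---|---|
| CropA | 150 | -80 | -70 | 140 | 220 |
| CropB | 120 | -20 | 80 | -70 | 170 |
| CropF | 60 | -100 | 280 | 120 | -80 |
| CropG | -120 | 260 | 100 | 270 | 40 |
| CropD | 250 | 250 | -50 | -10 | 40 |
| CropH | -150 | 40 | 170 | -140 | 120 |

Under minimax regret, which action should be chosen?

Column bests: Poor=250, Fair=260, Good=280, Ideal=270, Perfect=220.
CropA regrets: 100, 340, 350, 130, 0 → max 350
CropB regrets: 130, 280, 200, 340, 50 → max 340
CropF regrets: 190, 360, 0, 150, 300 → max 360
CropG regrets: 370, 0, 180, 0, 180 → max 370
CropD regrets: 0, 10, 330, 280, 180 → max 330
CropH regrets: 400, 220, 110, 410, 100 → max 410
Smallest max regret = 330 → CropD.

CropD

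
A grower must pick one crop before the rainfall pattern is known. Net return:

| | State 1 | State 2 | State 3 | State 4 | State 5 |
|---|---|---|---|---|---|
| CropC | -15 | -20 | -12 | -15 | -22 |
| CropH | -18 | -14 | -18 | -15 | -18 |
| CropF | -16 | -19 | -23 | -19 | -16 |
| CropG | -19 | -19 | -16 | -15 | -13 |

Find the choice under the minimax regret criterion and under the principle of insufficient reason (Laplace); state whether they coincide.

minimax regret → CropG; laplace → CropG (agree)

Column bests: State 1=-15, State 2=-14, State 3=-12, State 4=-15, State 5=-13.
CropC regrets: 0, 6, 0, 0, 9 → max 9
CropH regrets: 3, 0, 6, 0, 5 → max 6
CropF regrets: 1, 5, 11, 4, 3 → max 11
CropG regrets: 4, 5, 4, 0, 0 → max 5
Smallest max regret = 5 → CropG.
Row averages: CropC=-16.8, CropH=-16.6, CropF=-18.6, CropG=-16.4
Highest average = -16.4 → CropG.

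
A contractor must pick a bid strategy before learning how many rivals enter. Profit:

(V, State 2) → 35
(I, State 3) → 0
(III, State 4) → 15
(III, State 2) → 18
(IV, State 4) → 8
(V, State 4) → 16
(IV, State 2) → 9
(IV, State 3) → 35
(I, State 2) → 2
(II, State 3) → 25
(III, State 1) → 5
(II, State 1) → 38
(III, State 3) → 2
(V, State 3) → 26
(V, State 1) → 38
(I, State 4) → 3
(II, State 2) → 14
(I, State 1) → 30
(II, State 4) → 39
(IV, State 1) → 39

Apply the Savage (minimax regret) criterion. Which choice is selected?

Column bests: State 1=39, State 2=35, State 3=35, State 4=39.
I regrets: 9, 33, 35, 36 → max 36
II regrets: 1, 21, 10, 0 → max 21
III regrets: 34, 17, 33, 24 → max 34
IV regrets: 0, 26, 0, 31 → max 31
V regrets: 1, 0, 9, 23 → max 23
Smallest max regret = 21 → II.

II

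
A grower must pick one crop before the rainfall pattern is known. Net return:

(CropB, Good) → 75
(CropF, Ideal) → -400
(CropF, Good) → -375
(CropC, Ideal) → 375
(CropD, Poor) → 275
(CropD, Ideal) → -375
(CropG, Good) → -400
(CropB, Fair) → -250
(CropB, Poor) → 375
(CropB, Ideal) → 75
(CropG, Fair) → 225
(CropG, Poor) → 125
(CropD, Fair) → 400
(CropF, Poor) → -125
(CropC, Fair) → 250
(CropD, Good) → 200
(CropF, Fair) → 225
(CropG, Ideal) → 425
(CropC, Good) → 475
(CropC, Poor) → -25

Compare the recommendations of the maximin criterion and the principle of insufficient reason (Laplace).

maximin → CropC; laplace → CropC (agree)

Row minima: CropG=-400, CropF=-400, CropC=-25, CropD=-375, CropB=-250
Best worst-case = -25 → CropC.
Row averages: CropG=93.75, CropF=-168.75, CropC=268.75, CropD=125, CropB=68.75
Highest average = 268.75 → CropC.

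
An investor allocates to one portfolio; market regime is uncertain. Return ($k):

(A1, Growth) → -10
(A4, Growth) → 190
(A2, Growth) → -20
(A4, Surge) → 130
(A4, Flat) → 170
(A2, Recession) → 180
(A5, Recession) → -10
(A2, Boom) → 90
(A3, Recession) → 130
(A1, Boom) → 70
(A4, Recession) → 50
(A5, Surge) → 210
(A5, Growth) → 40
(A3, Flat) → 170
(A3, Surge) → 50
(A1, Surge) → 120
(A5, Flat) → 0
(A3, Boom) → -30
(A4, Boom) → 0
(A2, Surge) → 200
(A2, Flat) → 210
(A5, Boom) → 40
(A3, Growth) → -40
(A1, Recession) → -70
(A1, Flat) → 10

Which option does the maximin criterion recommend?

Row minima: A1=-70, A2=-20, A3=-40, A4=0, A5=-10
Best worst-case = 0 → A4.

A4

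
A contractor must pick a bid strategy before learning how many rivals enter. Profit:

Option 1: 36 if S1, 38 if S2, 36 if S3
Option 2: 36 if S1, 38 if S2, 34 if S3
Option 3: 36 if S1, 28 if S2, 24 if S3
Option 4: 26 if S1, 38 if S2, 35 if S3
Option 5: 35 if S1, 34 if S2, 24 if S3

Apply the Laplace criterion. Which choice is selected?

Option 1

Row averages: Option 1=110/3, Option 2=36, Option 3=88/3, Option 4=33, Option 5=31
Highest average = 110/3 → Option 1.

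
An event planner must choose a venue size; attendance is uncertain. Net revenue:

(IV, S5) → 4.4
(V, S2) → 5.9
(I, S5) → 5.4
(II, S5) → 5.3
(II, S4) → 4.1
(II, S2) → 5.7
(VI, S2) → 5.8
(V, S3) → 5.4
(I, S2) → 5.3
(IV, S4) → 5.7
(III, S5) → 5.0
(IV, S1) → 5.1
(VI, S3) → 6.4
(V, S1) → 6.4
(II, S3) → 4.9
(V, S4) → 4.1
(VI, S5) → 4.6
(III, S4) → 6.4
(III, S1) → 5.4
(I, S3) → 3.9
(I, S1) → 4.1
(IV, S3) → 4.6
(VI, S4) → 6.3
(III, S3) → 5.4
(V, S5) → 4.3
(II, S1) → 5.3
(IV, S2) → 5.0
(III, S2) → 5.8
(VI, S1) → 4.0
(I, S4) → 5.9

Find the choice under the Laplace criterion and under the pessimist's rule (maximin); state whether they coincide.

Row averages: I=4.92, II=5.06, III=5.6, IV=4.96, V=5.22, VI=5.42
Highest average = 5.6 → III.
Row minima: I=3.9, II=4.1, III=5.0, IV=4.4, V=4.1, VI=4.0
Best worst-case = 5.0 → III.

laplace → III; maximin → III (agree)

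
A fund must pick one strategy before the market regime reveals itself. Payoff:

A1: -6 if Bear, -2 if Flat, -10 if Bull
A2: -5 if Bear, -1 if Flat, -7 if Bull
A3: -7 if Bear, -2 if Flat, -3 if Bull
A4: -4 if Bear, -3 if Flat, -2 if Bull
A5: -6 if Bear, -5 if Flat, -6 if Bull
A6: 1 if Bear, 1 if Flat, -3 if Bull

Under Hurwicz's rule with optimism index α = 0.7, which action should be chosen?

A6

A1: 0.7·(-2) + 0.3·(-10) = -4.4
A2: 0.7·(-1) + 0.3·(-7) = -2.8
A3: 0.7·(-2) + 0.3·(-7) = -3.5
A4: 0.7·(-2) + 0.3·(-4) = -2.6
A5: 0.7·(-5) + 0.3·(-6) = -5.3
A6: 0.7·1 + 0.3·(-3) = -0.2
Highest Hurwicz score = -0.2 → A6.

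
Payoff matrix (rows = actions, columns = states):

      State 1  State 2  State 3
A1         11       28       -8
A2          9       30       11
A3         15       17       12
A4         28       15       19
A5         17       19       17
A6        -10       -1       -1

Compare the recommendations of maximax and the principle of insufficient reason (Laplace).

Row maxima: A1=28, A2=30, A3=17, A4=28, A5=19, A6=-1
Best best-case = 30 → A2.
Row averages: A1=31/3, A2=50/3, A3=44/3, A4=62/3, A5=53/3, A6=-4
Highest average = 62/3 → A4.

maximax → A2; laplace → A4 (disagree)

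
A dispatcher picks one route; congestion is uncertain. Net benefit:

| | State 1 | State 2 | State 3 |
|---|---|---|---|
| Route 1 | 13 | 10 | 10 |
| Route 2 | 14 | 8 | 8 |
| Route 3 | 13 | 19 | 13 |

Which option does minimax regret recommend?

Route 3

Column bests: State 1=14, State 2=19, State 3=13.
Route 1 regrets: 1, 9, 3 → max 9
Route 2 regrets: 0, 11, 5 → max 11
Route 3 regrets: 1, 0, 0 → max 1
Smallest max regret = 1 → Route 3.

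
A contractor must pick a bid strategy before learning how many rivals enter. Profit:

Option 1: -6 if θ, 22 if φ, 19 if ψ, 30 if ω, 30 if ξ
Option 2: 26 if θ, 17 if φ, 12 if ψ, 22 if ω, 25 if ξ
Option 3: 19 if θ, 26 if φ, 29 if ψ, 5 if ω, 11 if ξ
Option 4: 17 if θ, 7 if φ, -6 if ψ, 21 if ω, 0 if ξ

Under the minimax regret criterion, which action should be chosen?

Column bests: θ=26, φ=26, ψ=29, ω=30, ξ=30.
Option 1 regrets: 32, 4, 10, 0, 0 → max 32
Option 2 regrets: 0, 9, 17, 8, 5 → max 17
Option 3 regrets: 7, 0, 0, 25, 19 → max 25
Option 4 regrets: 9, 19, 35, 9, 30 → max 35
Smallest max regret = 17 → Option 2.

Option 2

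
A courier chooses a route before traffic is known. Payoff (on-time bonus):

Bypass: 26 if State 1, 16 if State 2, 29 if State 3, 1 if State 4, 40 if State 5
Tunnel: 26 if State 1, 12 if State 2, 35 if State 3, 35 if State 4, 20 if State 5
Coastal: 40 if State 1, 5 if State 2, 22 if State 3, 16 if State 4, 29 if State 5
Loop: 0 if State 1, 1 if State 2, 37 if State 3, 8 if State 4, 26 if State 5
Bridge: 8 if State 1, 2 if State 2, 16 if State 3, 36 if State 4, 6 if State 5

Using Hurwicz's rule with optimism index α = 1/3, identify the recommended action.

Tunnel

Bypass: 1/3·40 + 2/3·1 = 14
Tunnel: 1/3·35 + 2/3·12 = 59/3
Coastal: 1/3·40 + 2/3·5 = 50/3
Loop: 1/3·37 + 2/3·0 = 37/3
Bridge: 1/3·36 + 2/3·2 = 40/3
Highest Hurwicz score = 59/3 → Tunnel.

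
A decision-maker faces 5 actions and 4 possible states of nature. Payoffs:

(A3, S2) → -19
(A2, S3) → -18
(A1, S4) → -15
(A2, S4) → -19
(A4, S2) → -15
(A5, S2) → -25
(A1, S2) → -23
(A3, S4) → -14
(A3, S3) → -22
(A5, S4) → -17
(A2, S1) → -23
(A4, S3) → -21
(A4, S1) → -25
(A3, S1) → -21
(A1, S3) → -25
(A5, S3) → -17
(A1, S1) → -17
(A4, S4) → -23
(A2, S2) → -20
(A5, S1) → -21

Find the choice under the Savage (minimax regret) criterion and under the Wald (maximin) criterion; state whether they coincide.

Column bests: S1=-17, S2=-15, S3=-17, S4=-14.
A1 regrets: 0, 8, 8, 1 → max 8
A2 regrets: 6, 5, 1, 5 → max 6
A3 regrets: 4, 4, 5, 0 → max 5
A4 regrets: 8, 0, 4, 9 → max 9
A5 regrets: 4, 10, 0, 3 → max 10
Smallest max regret = 5 → A3.
Row minima: A1=-25, A2=-23, A3=-22, A4=-25, A5=-25
Best worst-case = -22 → A3.

minimax regret → A3; maximin → A3 (agree)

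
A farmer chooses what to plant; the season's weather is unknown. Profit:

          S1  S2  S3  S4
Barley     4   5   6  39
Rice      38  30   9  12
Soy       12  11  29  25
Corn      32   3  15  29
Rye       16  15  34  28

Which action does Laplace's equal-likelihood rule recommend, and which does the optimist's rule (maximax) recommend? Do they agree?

laplace → Rye; maximax → Barley (disagree)

Row averages: Barley=13.5, Rice=22.25, Soy=19.25, Corn=19.75, Rye=23.25
Highest average = 23.25 → Rye.
Row maxima: Barley=39, Rice=38, Soy=29, Corn=32, Rye=34
Best best-case = 39 → Barley.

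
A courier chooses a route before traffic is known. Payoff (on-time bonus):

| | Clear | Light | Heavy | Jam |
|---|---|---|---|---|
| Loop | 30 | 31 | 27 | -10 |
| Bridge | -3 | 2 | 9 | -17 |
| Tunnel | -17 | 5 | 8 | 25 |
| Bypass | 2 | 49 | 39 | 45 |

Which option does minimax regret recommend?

Column bests: Clear=30, Light=49, Heavy=39, Jam=45.
Loop regrets: 0, 18, 12, 55 → max 55
Bridge regrets: 33, 47, 30, 62 → max 62
Tunnel regrets: 47, 44, 31, 20 → max 47
Bypass regrets: 28, 0, 0, 0 → max 28
Smallest max regret = 28 → Bypass.

Bypass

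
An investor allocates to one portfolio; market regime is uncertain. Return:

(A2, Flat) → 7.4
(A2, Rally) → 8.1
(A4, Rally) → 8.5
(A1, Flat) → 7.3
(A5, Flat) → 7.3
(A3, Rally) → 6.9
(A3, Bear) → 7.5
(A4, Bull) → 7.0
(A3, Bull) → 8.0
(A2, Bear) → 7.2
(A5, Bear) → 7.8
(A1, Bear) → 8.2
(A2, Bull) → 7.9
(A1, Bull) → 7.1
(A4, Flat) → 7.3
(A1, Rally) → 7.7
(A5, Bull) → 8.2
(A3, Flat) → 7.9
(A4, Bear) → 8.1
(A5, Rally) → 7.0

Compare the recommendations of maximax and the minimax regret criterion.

maximax → A4; minimax regret → A2 (disagree)

Row maxima: A1=8.2, A2=8.1, A3=8.0, A4=8.5, A5=8.2
Best best-case = 8.5 → A4.
Column bests: Bear=8.2, Flat=7.9, Bull=8.2, Rally=8.5.
A1 regrets: 0.0, 0.6, 1.1, 0.8 → max 1.1
A2 regrets: 1.0, 0.5, 0.3, 0.4 → max 1.0
A3 regrets: 0.7, 0.0, 0.2, 1.6 → max 1.6
A4 regrets: 0.1, 0.6, 1.2, 0.0 → max 1.2
A5 regrets: 0.4, 0.6, 0.0, 1.5 → max 1.5
Smallest max regret = 1.0 → A2.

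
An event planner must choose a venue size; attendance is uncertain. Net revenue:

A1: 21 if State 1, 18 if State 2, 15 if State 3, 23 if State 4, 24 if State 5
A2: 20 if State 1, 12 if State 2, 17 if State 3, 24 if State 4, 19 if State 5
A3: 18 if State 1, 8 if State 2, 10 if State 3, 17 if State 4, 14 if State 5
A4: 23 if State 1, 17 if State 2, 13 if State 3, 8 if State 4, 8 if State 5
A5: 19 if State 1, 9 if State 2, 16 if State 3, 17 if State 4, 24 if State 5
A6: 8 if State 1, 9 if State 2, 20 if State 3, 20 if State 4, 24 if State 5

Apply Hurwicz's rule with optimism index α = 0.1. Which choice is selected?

A1

A1: 0.1·24 + 0.9·15 = 15.9
A2: 0.1·24 + 0.9·12 = 13.2
A3: 0.1·18 + 0.9·8 = 9
A4: 0.1·23 + 0.9·8 = 9.5
A5: 0.1·24 + 0.9·9 = 10.5
A6: 0.1·24 + 0.9·8 = 9.6
Highest Hurwicz score = 15.9 → A1.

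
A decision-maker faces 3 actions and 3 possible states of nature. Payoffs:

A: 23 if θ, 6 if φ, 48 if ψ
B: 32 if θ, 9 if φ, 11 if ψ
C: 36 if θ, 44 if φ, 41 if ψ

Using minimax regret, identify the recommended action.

C

Column bests: θ=36, φ=44, ψ=48.
A regrets: 13, 38, 0 → max 38
B regrets: 4, 35, 37 → max 37
C regrets: 0, 0, 7 → max 7
Smallest max regret = 7 → C.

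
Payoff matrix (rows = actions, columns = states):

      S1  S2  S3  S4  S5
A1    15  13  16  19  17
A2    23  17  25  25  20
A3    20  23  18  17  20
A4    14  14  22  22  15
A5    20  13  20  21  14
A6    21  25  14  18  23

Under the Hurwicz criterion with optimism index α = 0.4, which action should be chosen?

A1: 0.4·19 + 0.6·13 = 15.4
A2: 0.4·25 + 0.6·17 = 20.2
A3: 0.4·23 + 0.6·17 = 19.4
A4: 0.4·22 + 0.6·14 = 17.2
A5: 0.4·21 + 0.6·13 = 16.2
A6: 0.4·25 + 0.6·14 = 18.4
Highest Hurwicz score = 20.2 → A2.

A2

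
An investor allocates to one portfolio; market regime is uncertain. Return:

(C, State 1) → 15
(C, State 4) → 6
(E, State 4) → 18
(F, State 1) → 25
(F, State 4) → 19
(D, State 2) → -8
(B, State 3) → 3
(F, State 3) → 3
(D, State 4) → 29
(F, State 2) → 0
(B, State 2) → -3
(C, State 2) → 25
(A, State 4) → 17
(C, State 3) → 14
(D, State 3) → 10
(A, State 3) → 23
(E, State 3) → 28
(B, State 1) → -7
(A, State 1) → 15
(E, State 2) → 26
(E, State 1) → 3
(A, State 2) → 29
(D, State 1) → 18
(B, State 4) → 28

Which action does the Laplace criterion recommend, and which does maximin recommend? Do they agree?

laplace → A; maximin → A (agree)

Row averages: A=21, B=5.25, C=15, D=12.25, E=18.75, F=11.75
Highest average = 21 → A.
Row minima: A=15, B=-7, C=6, D=-8, E=3, F=0
Best worst-case = 15 → A.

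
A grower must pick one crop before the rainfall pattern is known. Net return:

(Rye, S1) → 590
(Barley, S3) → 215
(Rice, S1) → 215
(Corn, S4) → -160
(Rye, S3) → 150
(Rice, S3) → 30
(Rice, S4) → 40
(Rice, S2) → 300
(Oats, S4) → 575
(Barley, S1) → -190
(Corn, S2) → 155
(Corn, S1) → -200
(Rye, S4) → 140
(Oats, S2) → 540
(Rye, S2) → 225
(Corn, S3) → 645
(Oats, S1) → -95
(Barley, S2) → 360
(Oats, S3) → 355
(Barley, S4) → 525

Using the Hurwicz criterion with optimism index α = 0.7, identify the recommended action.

Rye

Barley: 0.7·525 + 0.3·(-190) = 310.5
Oats: 0.7·575 + 0.3·(-95) = 374
Rice: 0.7·300 + 0.3·30 = 219
Corn: 0.7·645 + 0.3·(-200) = 391.5
Rye: 0.7·590 + 0.3·140 = 455
Highest Hurwicz score = 455 → Rye.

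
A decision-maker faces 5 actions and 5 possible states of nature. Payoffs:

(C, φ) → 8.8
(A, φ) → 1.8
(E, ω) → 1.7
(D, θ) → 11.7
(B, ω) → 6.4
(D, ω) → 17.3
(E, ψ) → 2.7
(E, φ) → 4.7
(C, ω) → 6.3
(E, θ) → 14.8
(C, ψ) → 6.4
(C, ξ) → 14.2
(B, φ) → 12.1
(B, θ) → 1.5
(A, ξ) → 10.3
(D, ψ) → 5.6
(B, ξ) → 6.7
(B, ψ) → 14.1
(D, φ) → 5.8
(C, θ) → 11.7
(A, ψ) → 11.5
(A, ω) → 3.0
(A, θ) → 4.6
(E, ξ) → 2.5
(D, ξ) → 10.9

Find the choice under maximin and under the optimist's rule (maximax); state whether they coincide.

maximin → C; maximax → D (disagree)

Row minima: A=1.8, B=1.5, C=6.3, D=5.6, E=1.7
Best worst-case = 6.3 → C.
Row maxima: A=11.5, B=14.1, C=14.2, D=17.3, E=14.8
Best best-case = 17.3 → D.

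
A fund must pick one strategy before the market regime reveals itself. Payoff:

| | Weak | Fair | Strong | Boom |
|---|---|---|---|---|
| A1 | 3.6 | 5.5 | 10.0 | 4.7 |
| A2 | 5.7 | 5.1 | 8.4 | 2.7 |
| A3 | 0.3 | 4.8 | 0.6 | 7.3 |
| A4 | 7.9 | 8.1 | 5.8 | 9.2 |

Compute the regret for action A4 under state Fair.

Best payoff under Fair is 8.1.
Regret = 8.1 − 8.1 = 0.0.

0.0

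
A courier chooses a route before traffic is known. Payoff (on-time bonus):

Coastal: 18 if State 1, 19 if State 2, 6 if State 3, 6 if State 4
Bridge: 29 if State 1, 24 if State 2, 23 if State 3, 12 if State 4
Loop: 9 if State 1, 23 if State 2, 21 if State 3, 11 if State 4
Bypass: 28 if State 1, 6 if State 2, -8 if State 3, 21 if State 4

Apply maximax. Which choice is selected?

Bridge

Row maxima: Coastal=19, Bridge=29, Loop=23, Bypass=28
Best best-case = 29 → Bridge.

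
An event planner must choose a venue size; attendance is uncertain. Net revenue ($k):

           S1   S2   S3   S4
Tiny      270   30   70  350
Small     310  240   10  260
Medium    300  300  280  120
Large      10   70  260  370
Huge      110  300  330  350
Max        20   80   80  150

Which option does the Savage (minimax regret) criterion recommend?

Huge

Column bests: S1=310, S2=300, S3=330, S4=370.
Tiny regrets: 40, 270, 260, 20 → max 270
Small regrets: 0, 60, 320, 110 → max 320
Medium regrets: 10, 0, 50, 250 → max 250
Large regrets: 300, 230, 70, 0 → max 300
Huge regrets: 200, 0, 0, 20 → max 200
Max regrets: 290, 220, 250, 220 → max 290
Smallest max regret = 200 → Huge.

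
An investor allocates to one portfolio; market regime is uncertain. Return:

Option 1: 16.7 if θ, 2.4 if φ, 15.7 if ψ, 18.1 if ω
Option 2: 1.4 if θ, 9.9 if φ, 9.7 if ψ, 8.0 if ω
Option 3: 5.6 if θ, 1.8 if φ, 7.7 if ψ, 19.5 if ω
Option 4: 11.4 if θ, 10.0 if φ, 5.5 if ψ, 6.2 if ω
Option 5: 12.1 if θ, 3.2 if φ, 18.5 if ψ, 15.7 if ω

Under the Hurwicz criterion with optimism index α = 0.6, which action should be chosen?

Option 1: 0.6·18.1 + 0.4·2.4 = 11.82
Option 2: 0.6·9.9 + 0.4·1.4 = 6.5
Option 3: 0.6·19.5 + 0.4·1.8 = 12.42
Option 4: 0.6·11.4 + 0.4·5.5 = 9.04
Option 5: 0.6·18.5 + 0.4·3.2 = 12.38
Highest Hurwicz score = 12.42 → Option 3.

Option 3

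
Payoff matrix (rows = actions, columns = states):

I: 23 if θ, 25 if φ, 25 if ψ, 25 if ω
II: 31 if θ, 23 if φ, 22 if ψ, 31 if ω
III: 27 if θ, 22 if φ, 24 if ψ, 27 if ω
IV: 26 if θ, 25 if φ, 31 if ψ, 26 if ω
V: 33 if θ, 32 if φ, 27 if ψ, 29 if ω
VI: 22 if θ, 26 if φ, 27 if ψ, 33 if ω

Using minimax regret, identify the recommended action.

V

Column bests: θ=33, φ=32, ψ=31, ω=33.
I regrets: 10, 7, 6, 8 → max 10
II regrets: 2, 9, 9, 2 → max 9
III regrets: 6, 10, 7, 6 → max 10
IV regrets: 7, 7, 0, 7 → max 7
V regrets: 0, 0, 4, 4 → max 4
VI regrets: 11, 6, 4, 0 → max 11
Smallest max regret = 4 → V.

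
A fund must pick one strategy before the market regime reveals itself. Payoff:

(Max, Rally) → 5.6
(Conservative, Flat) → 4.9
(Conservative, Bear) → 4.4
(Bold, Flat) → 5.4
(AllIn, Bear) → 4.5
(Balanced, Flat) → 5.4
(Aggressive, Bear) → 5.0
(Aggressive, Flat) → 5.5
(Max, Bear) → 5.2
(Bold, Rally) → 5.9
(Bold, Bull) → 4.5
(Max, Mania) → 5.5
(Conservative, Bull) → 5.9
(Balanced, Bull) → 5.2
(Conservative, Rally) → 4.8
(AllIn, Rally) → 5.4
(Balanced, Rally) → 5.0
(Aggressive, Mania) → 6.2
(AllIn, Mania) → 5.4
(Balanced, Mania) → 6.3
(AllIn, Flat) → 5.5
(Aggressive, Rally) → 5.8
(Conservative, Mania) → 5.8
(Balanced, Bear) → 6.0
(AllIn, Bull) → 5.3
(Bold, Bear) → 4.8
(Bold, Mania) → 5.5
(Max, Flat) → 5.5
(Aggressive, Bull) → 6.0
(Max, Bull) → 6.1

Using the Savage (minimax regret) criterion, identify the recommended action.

Column bests: Bear=6.0, Flat=5.5, Bull=6.1, Rally=5.9, Mania=6.3.
Conservative regrets: 1.6, 0.6, 0.2, 1.1, 0.5 → max 1.6
Balanced regrets: 0.0, 0.1, 0.9, 0.9, 0.0 → max 0.9
Aggressive regrets: 1.0, 0.0, 0.1, 0.1, 0.1 → max 1.0
Bold regrets: 1.2, 0.1, 1.6, 0.0, 0.8 → max 1.6
AllIn regrets: 1.5, 0.0, 0.8, 0.5, 0.9 → max 1.5
Max regrets: 0.8, 0.0, 0.0, 0.3, 0.8 → max 0.8
Smallest max regret = 0.8 → Max.

Max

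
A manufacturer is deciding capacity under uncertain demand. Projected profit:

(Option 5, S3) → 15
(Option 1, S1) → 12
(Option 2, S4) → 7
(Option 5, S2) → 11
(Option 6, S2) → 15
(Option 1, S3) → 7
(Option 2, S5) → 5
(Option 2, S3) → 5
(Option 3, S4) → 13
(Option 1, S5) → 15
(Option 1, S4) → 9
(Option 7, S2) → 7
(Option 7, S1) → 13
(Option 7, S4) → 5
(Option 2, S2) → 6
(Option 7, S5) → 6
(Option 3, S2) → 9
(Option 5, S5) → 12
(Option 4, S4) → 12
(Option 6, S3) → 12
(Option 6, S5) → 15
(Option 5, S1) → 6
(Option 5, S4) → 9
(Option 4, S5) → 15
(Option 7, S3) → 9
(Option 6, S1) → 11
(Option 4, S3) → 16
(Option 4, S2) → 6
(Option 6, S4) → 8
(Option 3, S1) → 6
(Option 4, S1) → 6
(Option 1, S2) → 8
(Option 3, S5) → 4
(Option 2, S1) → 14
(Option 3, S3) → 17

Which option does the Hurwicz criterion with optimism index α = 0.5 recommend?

Option 6

Option 1: 0.5·15 + 0.5·7 = 11
Option 2: 0.5·14 + 0.5·5 = 9.5
Option 3: 0.5·17 + 0.5·4 = 10.5
Option 4: 0.5·16 + 0.5·6 = 11
Option 5: 0.5·15 + 0.5·6 = 10.5
Option 6: 0.5·15 + 0.5·8 = 11.5
Option 7: 0.5·13 + 0.5·5 = 9
Highest Hurwicz score = 11.5 → Option 6.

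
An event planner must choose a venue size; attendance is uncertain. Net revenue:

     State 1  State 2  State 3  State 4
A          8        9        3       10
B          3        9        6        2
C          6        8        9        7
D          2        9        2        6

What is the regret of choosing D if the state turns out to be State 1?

Best payoff under State 1 is 8.
Regret = 8 − 2 = 6.

6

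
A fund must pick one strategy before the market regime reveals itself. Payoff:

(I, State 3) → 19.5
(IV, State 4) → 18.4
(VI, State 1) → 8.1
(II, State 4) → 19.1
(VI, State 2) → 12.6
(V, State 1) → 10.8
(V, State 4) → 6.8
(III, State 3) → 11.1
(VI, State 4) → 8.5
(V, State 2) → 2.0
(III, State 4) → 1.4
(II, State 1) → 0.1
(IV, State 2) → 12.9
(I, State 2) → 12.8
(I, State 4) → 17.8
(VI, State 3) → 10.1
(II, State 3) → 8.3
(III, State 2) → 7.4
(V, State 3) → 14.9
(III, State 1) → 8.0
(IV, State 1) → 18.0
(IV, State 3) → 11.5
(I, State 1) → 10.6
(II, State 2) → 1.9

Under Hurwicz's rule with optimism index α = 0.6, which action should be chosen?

I

I: 0.6·19.5 + 0.4·10.6 = 15.94
II: 0.6·19.1 + 0.4·0.1 = 11.5
III: 0.6·11.1 + 0.4·1.4 = 7.22
IV: 0.6·18.4 + 0.4·11.5 = 15.64
V: 0.6·14.9 + 0.4·2.0 = 9.74
VI: 0.6·12.6 + 0.4·8.1 = 10.8
Highest Hurwicz score = 15.94 → I.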